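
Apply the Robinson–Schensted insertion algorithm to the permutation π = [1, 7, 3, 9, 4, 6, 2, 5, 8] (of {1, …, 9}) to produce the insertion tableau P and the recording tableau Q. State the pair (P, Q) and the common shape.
P = [1, 2, 4, 5, 8] / [3, 6] / [7, 9];  Q = [1, 2, 4, 6, 9] / [3, 5] / [7, 8];  common shape = (5, 2, 2)

Row-insert the values π_1, π_2, … into P one at a time, bumping the leftmost entry strictly greater than the inserted value down to the next row. The recording tableau Q records, in position (i, j), the step at which that cell was added to P.
  Insert 1 (step 1): P = [1];  Q = [1]
  Insert 7 (step 2): P = [1, 7];  Q = [1, 2]
  Insert 3 (step 3): P = [1, 3] / [7];  Q = [1, 2] / [3]
  Insert 9 (step 4): P = [1, 3, 9] / [7];  Q = [1, 2, 4] / [3]
  Insert 4 (step 5): P = [1, 3, 4] / [7, 9];  Q = [1, 2, 4] / [3, 5]
  Insert 6 (step 6): P = [1, 3, 4, 6] / [7, 9];  Q = [1, 2, 4, 6] / [3, 5]
  Insert 2 (step 7): P = [1, 2, 4, 6] / [3, 9] / [7];  Q = [1, 2, 4, 6] / [3, 5] / [7]
  Insert 5 (step 8): P = [1, 2, 4, 5] / [3, 6] / [7, 9];  Q = [1, 2, 4, 6] / [3, 5] / [7, 8]
  Insert 8 (step 9): P = [1, 2, 4, 5, 8] / [3, 6] / [7, 9];  Q = [1, 2, 4, 6, 9] / [3, 5] / [7, 8]
Final shape: (5, 2, 2).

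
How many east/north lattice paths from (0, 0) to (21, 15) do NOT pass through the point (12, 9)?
Number of paths = 4096782910

Total paths from (0, 0) to (21, 15): C(36, 21) = 5567902560. Paths through (12, 9): (paths (0, 0) → (12, 9)) × (paths (12, 9) → (21, 15)) = C(21, 12) · C(15, 9) = 293930 · 5005 = 1471119650. Avoidance count = 5567902560 − 1471119650 = 4096782910.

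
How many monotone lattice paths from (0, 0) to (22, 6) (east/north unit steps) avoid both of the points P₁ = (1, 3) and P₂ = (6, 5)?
Number of paths = 362218

Inclusion–exclusion. Total paths: C(28, 22) = 376740. Through P₁: C(4, 1)·C(24, 21) = 8096. Through P₂: C(11, 6)·C(17, 16) = 7854. Since P₁ is strictly southwest of P₂, a monotone path through both must visit P₁ then P₂; paths through both = C(4, 1)·C(7, 5)·C(17, 16) = 1428. Avoid both = 376740 − 8096 − 7854 + 1428 = 362218.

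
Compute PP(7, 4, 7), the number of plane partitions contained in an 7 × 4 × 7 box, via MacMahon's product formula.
PP(7, 4, 7) = 142174944340

Evaluate the triple product over i = 1..7, j = 1..4, k = 1..7. The factors are (2/1) · (3/2) · (4/3) · (5/4) · (6/5) · (7/6) · (8/7) · (3/2) · … (196 factors total). The numerators and denominators telescope so the product is an integer; carrying out the multiplication exactly gives PP(7, 4, 7) = 142174944340.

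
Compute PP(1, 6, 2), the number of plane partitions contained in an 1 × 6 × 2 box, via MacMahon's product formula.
PP(1, 6, 2) = 28

Evaluate the triple product over i = 1..1, j = 1..6, k = 1..2. The factors are (2/1) · (3/2) · (3/2) · (4/3) · (4/3) · (5/4) · (5/4) · (6/5) · … (12 factors total). The numerators and denominators telescope so the product is an integer; carrying out the multiplication exactly gives PP(1, 6, 2) = 28.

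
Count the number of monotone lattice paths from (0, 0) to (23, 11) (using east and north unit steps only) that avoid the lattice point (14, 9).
Number of paths = 241152310

Total paths from (0, 0) to (23, 11): C(34, 23) = 286097760. Paths through (14, 9): (paths (0, 0) → (14, 9)) × (paths (14, 9) → (23, 11)) = C(23, 14) · C(11, 9) = 817190 · 55 = 44945450. Avoidance count = 286097760 − 44945450 = 241152310.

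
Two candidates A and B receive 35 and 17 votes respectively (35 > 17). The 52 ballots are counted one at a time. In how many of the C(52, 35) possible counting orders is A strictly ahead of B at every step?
Strict-lead orderings = 7596549816030

Total orderings of the 52 votes with 35 for A: C(52, 35) = 21945588357420. By the Bertrand ballot formula (Cycle Lemma / reflection principle), the number of orderings in which A is strictly ahead of B throughout is (p − q)/(p + q) · C(p + q, p) = (35 − 17)/(35 + 17) · 21945588357420 = 7596549816030.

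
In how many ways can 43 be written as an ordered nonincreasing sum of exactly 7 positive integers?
p(43, 7 parts) = 4011

Partitions of n into exactly k parts are in bijection with partitions of n − k into at most k parts (subtract 1 from each part). So p(43, exactly 7) = p(36, parts ≤ 7). Computing via the recurrence p(m, j) = p(m, j−1) + p(m−j, j) gives 4011.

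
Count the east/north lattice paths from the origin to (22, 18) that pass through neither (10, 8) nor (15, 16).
Number of paths = 76292274768

Inclusion–exclusion. Total paths: C(40, 22) = 113380261800. Through P₁: C(18, 10)·C(22, 12) = 28295935668. Through P₂: C(31, 15)·C(9, 7) = 10819447020. Since P₁ is strictly southwest of P₂, a monotone path through both must visit P₁ then P₂; paths through both = C(18, 10)·C(13, 5)·C(9, 7) = 2027395656. Avoid both = 113380261800 − 28295935668 − 10819447020 + 2027395656 = 76292274768.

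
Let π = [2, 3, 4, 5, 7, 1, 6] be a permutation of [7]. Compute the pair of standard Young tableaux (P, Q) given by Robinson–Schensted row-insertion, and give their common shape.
P = [1, 3, 4, 5, 6] / [2, 7];  Q = [1, 2, 3, 4, 5] / [6, 7];  common shape = (5, 2)

Row-insert the values π_1, π_2, … into P one at a time, bumping the leftmost entry strictly greater than the inserted value down to the next row. The recording tableau Q records, in position (i, j), the step at which that cell was added to P.
  Insert 2 (step 1): P = [2];  Q = [1]
  Insert 3 (step 2): P = [2, 3];  Q = [1, 2]
  Insert 4 (step 3): P = [2, 3, 4];  Q = [1, 2, 3]
  Insert 5 (step 4): P = [2, 3, 4, 5];  Q = [1, 2, 3, 4]
  Insert 7 (step 5): P = [2, 3, 4, 5, 7];  Q = [1, 2, 3, 4, 5]
  Insert 1 (step 6): P = [1, 3, 4, 5, 7] / [2];  Q = [1, 2, 3, 4, 5] / [6]
  Insert 6 (step 7): P = [1, 3, 4, 5, 6] / [2, 7];  Q = [1, 2, 3, 4, 5] / [6, 7]
Final shape: (5, 2).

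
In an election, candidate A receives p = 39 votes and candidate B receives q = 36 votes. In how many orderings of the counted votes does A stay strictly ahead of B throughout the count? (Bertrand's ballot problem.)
Strict-lead orderings = 130783058462384959036

Total orderings of the 75 votes with 39 for A: C(75, 39) = 3269576461559623975900. By the Bertrand ballot formula (Cycle Lemma / reflection principle), the number of orderings in which A is strictly ahead of B throughout is (p − q)/(p + q) · C(p + q, p) = (39 − 36)/(39 + 36) · 3269576461559623975900 = 130783058462384959036.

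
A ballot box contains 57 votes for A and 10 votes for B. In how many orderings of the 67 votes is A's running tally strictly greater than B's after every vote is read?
Strict-lead orderings = 173966417768

Total orderings of the 67 votes with 57 for A: C(67, 57) = 247994680648. By the Bertrand ballot formula (Cycle Lemma / reflection principle), the number of orderings in which A is strictly ahead of B throughout is (p − q)/(p + q) · C(p + q, p) = (57 − 10)/(57 + 10) · 247994680648 = 173966417768.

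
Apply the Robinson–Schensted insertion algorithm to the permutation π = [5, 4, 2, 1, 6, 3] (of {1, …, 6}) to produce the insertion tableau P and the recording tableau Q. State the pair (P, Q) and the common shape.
P = [1, 3] / [2, 6] / [4] / [5];  Q = [1, 5] / [2, 6] / [3] / [4];  common shape = (2, 2, 1, 1)

Row-insert the values π_1, π_2, … into P one at a time, bumping the leftmost entry strictly greater than the inserted value down to the next row. The recording tableau Q records, in position (i, j), the step at which that cell was added to P.
  Insert 5 (step 1): P = [5];  Q = [1]
  Insert 4 (step 2): P = [4] / [5];  Q = [1] / [2]
  Insert 2 (step 3): P = [2] / [4] / [5];  Q = [1] / [2] / [3]
  Insert 1 (step 4): P = [1] / [2] / [4] / [5];  Q = [1] / [2] / [3] / [4]
  Insert 6 (step 5): P = [1, 6] / [2] / [4] / [5];  Q = [1, 5] / [2] / [3] / [4]
  Insert 3 (step 6): P = [1, 3] / [2, 6] / [4] / [5];  Q = [1, 5] / [2, 6] / [3] / [4]
Final shape: (2, 2, 1, 1).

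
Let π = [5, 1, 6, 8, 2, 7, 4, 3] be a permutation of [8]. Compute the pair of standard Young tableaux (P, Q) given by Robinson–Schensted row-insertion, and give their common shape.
P = [1, 2, 3] / [4, 6, 7] / [5] / [8];  Q = [1, 3, 4] / [2, 5, 6] / [7] / [8];  common shape = (3, 3, 1, 1)

Row-insert the values π_1, π_2, … into P one at a time, bumping the leftmost entry strictly greater than the inserted value down to the next row. The recording tableau Q records, in position (i, j), the step at which that cell was added to P.
  Insert 5 (step 1): P = [5];  Q = [1]
  Insert 1 (step 2): P = [1] / [5];  Q = [1] / [2]
  Insert 6 (step 3): P = [1, 6] / [5];  Q = [1, 3] / [2]
  Insert 8 (step 4): P = [1, 6, 8] / [5];  Q = [1, 3, 4] / [2]
  Insert 2 (step 5): P = [1, 2, 8] / [5, 6];  Q = [1, 3, 4] / [2, 5]
  Insert 7 (step 6): P = [1, 2, 7] / [5, 6, 8];  Q = [1, 3, 4] / [2, 5, 6]
  Insert 4 (step 7): P = [1, 2, 4] / [5, 6, 7] / [8];  Q = [1, 3, 4] / [2, 5, 6] / [7]
  Insert 3 (step 8): P = [1, 2, 3] / [4, 6, 7] / [5] / [8];  Q = [1, 3, 4] / [2, 5, 6] / [7] / [8]
Final shape: (3, 3, 1, 1).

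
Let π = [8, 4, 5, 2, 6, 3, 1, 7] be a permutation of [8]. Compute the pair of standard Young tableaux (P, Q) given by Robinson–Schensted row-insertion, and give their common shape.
P = [1, 3, 6, 7] / [2, 5] / [4] / [8];  Q = [1, 3, 5, 8] / [2, 6] / [4] / [7];  common shape = (4, 2, 1, 1)

Row-insert the values π_1, π_2, … into P one at a time, bumping the leftmost entry strictly greater than the inserted value down to the next row. The recording tableau Q records, in position (i, j), the step at which that cell was added to P.
  Insert 8 (step 1): P = [8];  Q = [1]
  Insert 4 (step 2): P = [4] / [8];  Q = [1] / [2]
  Insert 5 (step 3): P = [4, 5] / [8];  Q = [1, 3] / [2]
  Insert 2 (step 4): P = [2, 5] / [4] / [8];  Q = [1, 3] / [2] / [4]
  Insert 6 (step 5): P = [2, 5, 6] / [4] / [8];  Q = [1, 3, 5] / [2] / [4]
  Insert 3 (step 6): P = [2, 3, 6] / [4, 5] / [8];  Q = [1, 3, 5] / [2, 6] / [4]
  Insert 1 (step 7): P = [1, 3, 6] / [2, 5] / [4] / [8];  Q = [1, 3, 5] / [2, 6] / [4] / [7]
  Insert 7 (step 8): P = [1, 3, 6, 7] / [2, 5] / [4] / [8];  Q = [1, 3, 5, 8] / [2, 6] / [4] / [7]
Final shape: (4, 2, 1, 1).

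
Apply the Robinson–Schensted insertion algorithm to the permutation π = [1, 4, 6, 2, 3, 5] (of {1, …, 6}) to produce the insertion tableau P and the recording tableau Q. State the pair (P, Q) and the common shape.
P = [1, 2, 3, 5] / [4, 6];  Q = [1, 2, 3, 6] / [4, 5];  common shape = (4, 2)

Row-insert the values π_1, π_2, … into P one at a time, bumping the leftmost entry strictly greater than the inserted value down to the next row. The recording tableau Q records, in position (i, j), the step at which that cell was added to P.
  Insert 1 (step 1): P = [1];  Q = [1]
  Insert 4 (step 2): P = [1, 4];  Q = [1, 2]
  Insert 6 (step 3): P = [1, 4, 6];  Q = [1, 2, 3]
  Insert 2 (step 4): P = [1, 2, 6] / [4];  Q = [1, 2, 3] / [4]
  Insert 3 (step 5): P = [1, 2, 3] / [4, 6];  Q = [1, 2, 3] / [4, 5]
  Insert 5 (step 6): P = [1, 2, 3, 5] / [4, 6];  Q = [1, 2, 3, 6] / [4, 5]
Final shape: (4, 2).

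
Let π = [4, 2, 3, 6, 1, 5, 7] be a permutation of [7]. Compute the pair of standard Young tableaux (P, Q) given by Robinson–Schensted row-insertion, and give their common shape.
P = [1, 3, 5, 7] / [2, 6] / [4];  Q = [1, 3, 4, 7] / [2, 6] / [5];  common shape = (4, 2, 1)

Row-insert the values π_1, π_2, … into P one at a time, bumping the leftmost entry strictly greater than the inserted value down to the next row. The recording tableau Q records, in position (i, j), the step at which that cell was added to P.
  Insert 4 (step 1): P = [4];  Q = [1]
  Insert 2 (step 2): P = [2] / [4];  Q = [1] / [2]
  Insert 3 (step 3): P = [2, 3] / [4];  Q = [1, 3] / [2]
  Insert 6 (step 4): P = [2, 3, 6] / [4];  Q = [1, 3, 4] / [2]
  Insert 1 (step 5): P = [1, 3, 6] / [2] / [4];  Q = [1, 3, 4] / [2] / [5]
  Insert 5 (step 6): P = [1, 3, 5] / [2, 6] / [4];  Q = [1, 3, 4] / [2, 6] / [5]
  Insert 7 (step 7): P = [1, 3, 5, 7] / [2, 6] / [4];  Q = [1, 3, 4, 7] / [2, 6] / [5]
Final shape: (4, 2, 1).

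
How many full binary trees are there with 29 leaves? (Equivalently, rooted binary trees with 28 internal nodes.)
C_28 = 263747951750360

These full binary trees are counted by the Catalan number C_n = (1/(n + 1)) · C(2n, n). For n = 28: C_28 = (1/29) · C(56, 28) = 7648690600760440/29 = 263747951750360.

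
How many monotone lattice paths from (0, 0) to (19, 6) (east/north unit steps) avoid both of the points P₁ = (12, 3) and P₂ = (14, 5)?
Number of paths = 69112

Inclusion–exclusion. Total paths: C(25, 19) = 177100. Through P₁: C(15, 12)·C(10, 7) = 54600. Through P₂: C(19, 14)·C(6, 5) = 69768. Since P₁ is strictly southwest of P₂, a monotone path through both must visit P₁ then P₂; paths through both = C(15, 12)·C(4, 2)·C(6, 5) = 16380. Avoid both = 177100 − 54600 − 69768 + 16380 = 69112.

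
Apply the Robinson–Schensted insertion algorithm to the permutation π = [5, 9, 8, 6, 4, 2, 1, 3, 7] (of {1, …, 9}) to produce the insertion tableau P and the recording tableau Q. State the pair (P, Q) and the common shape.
P = [1, 3, 7] / [2, 6] / [4] / [5] / [8] / [9];  Q = [1, 2, 9] / [3, 8] / [4] / [5] / [6] / [7];  common shape = (3, 2, 1, 1, 1, 1)

Row-insert the values π_1, π_2, … into P one at a time, bumping the leftmost entry strictly greater than the inserted value down to the next row. The recording tableau Q records, in position (i, j), the step at which that cell was added to P.
  Insert 5 (step 1): P = [5];  Q = [1]
  Insert 9 (step 2): P = [5, 9];  Q = [1, 2]
  Insert 8 (step 3): P = [5, 8] / [9];  Q = [1, 2] / [3]
  Insert 6 (step 4): P = [5, 6] / [8] / [9];  Q = [1, 2] / [3] / [4]
  Insert 4 (step 5): P = [4, 6] / [5] / [8] / [9];  Q = [1, 2] / [3] / [4] / [5]
  Insert 2 (step 6): P = [2, 6] / [4] / [5] / [8] / [9];  Q = [1, 2] / [3] / [4] / [5] / [6]
  Insert 1 (step 7): P = [1, 6] / [2] / [4] / [5] / [8] / [9];  Q = [1, 2] / [3] / [4] / [5] / [6] / [7]
  Insert 3 (step 8): P = [1, 3] / [2, 6] / [4] / [5] / [8] / [9];  Q = [1, 2] / [3, 8] / [4] / [5] / [6] / [7]
  Insert 7 (step 9): P = [1, 3, 7] / [2, 6] / [4] / [5] / [8] / [9];  Q = [1, 2, 9] / [3, 8] / [4] / [5] / [6] / [7]
Final shape: (3, 2, 1, 1, 1, 1).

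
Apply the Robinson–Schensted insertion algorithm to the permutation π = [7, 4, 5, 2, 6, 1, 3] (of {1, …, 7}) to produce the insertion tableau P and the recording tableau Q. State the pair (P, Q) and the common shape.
P = [1, 3, 6] / [2, 5] / [4] / [7];  Q = [1, 3, 5] / [2, 7] / [4] / [6];  common shape = (3, 2, 1, 1)

Row-insert the values π_1, π_2, … into P one at a time, bumping the leftmost entry strictly greater than the inserted value down to the next row. The recording tableau Q records, in position (i, j), the step at which that cell was added to P.
  Insert 7 (step 1): P = [7];  Q = [1]
  Insert 4 (step 2): P = [4] / [7];  Q = [1] / [2]
  Insert 5 (step 3): P = [4, 5] / [7];  Q = [1, 3] / [2]
  Insert 2 (step 4): P = [2, 5] / [4] / [7];  Q = [1, 3] / [2] / [4]
  Insert 6 (step 5): P = [2, 5, 6] / [4] / [7];  Q = [1, 3, 5] / [2] / [4]
  Insert 1 (step 6): P = [1, 5, 6] / [2] / [4] / [7];  Q = [1, 3, 5] / [2] / [4] / [6]
  Insert 3 (step 7): P = [1, 3, 6] / [2, 5] / [4] / [7];  Q = [1, 3, 5] / [2, 7] / [4] / [6]
Final shape: (3, 2, 1, 1).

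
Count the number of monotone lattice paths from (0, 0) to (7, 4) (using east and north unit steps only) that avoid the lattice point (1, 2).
Number of paths = 246

Total paths from (0, 0) to (7, 4): C(11, 7) = 330. Paths through (1, 2): (paths (0, 0) → (1, 2)) × (paths (1, 2) → (7, 4)) = C(3, 1) · C(8, 6) = 3 · 28 = 84. Avoidance count = 330 − 84 = 246.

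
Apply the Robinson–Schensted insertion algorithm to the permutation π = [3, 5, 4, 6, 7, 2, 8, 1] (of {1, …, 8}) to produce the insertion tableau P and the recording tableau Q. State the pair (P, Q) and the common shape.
P = [1, 4, 6, 7, 8] / [2] / [3] / [5];  Q = [1, 2, 4, 5, 7] / [3] / [6] / [8];  common shape = (5, 1, 1, 1)

Row-insert the values π_1, π_2, … into P one at a time, bumping the leftmost entry strictly greater than the inserted value down to the next row. The recording tableau Q records, in position (i, j), the step at which that cell was added to P.
  Insert 3 (step 1): P = [3];  Q = [1]
  Insert 5 (step 2): P = [3, 5];  Q = [1, 2]
  Insert 4 (step 3): P = [3, 4] / [5];  Q = [1, 2] / [3]
  Insert 6 (step 4): P = [3, 4, 6] / [5];  Q = [1, 2, 4] / [3]
  Insert 7 (step 5): P = [3, 4, 6, 7] / [5];  Q = [1, 2, 4, 5] / [3]
  Insert 2 (step 6): P = [2, 4, 6, 7] / [3] / [5];  Q = [1, 2, 4, 5] / [3] / [6]
  Insert 8 (step 7): P = [2, 4, 6, 7, 8] / [3] / [5];  Q = [1, 2, 4, 5, 7] / [3] / [6]
  Insert 1 (step 8): P = [1, 4, 6, 7, 8] / [2] / [3] / [5];  Q = [1, 2, 4, 5, 7] / [3] / [6] / [8]
Final shape: (5, 1, 1, 1).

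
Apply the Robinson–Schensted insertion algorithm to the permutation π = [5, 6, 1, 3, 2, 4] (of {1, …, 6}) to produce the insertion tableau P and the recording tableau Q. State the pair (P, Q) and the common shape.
P = [1, 2, 4] / [3, 6] / [5];  Q = [1, 2, 6] / [3, 4] / [5];  common shape = (3, 2, 1)

Row-insert the values π_1, π_2, … into P one at a time, bumping the leftmost entry strictly greater than the inserted value down to the next row. The recording tableau Q records, in position (i, j), the step at which that cell was added to P.
  Insert 5 (step 1): P = [5];  Q = [1]
  Insert 6 (step 2): P = [5, 6];  Q = [1, 2]
  Insert 1 (step 3): P = [1, 6] / [5];  Q = [1, 2] / [3]
  Insert 3 (step 4): P = [1, 3] / [5, 6];  Q = [1, 2] / [3, 4]
  Insert 2 (step 5): P = [1, 2] / [3, 6] / [5];  Q = [1, 2] / [3, 4] / [5]
  Insert 4 (step 6): P = [1, 2, 4] / [3, 6] / [5];  Q = [1, 2, 6] / [3, 4] / [5]
Final shape: (3, 2, 1).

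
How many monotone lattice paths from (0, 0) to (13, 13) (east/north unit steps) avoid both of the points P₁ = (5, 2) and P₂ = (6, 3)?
Number of paths = 7996562

Inclusion–exclusion. Total paths: C(26, 13) = 10400600. Through P₁: C(7, 5)·C(19, 8) = 1587222. Through P₂: C(9, 6)·C(17, 7) = 1633632. Since P₁ is strictly southwest of P₂, a monotone path through both must visit P₁ then P₂; paths through both = C(7, 5)·C(2, 1)·C(17, 7) = 816816. Avoid both = 10400600 − 1587222 − 1633632 + 816816 = 7996562.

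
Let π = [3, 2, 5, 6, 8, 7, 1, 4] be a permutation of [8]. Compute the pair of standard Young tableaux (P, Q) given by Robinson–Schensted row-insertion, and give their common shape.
P = [1, 4, 6, 7] / [2, 5] / [3, 8];  Q = [1, 3, 4, 5] / [2, 6] / [7, 8];  common shape = (4, 2, 2)

Row-insert the values π_1, π_2, … into P one at a time, bumping the leftmost entry strictly greater than the inserted value down to the next row. The recording tableau Q records, in position (i, j), the step at which that cell was added to P.
  Insert 3 (step 1): P = [3];  Q = [1]
  Insert 2 (step 2): P = [2] / [3];  Q = [1] / [2]
  Insert 5 (step 3): P = [2, 5] / [3];  Q = [1, 3] / [2]
  Insert 6 (step 4): P = [2, 5, 6] / [3];  Q = [1, 3, 4] / [2]
  Insert 8 (step 5): P = [2, 5, 6, 8] / [3];  Q = [1, 3, 4, 5] / [2]
  Insert 7 (step 6): P = [2, 5, 6, 7] / [3, 8];  Q = [1, 3, 4, 5] / [2, 6]
  Insert 1 (step 7): P = [1, 5, 6, 7] / [2, 8] / [3];  Q = [1, 3, 4, 5] / [2, 6] / [7]
  Insert 4 (step 8): P = [1, 4, 6, 7] / [2, 5] / [3, 8];  Q = [1, 3, 4, 5] / [2, 6] / [7, 8]
Final shape: (4, 2, 2).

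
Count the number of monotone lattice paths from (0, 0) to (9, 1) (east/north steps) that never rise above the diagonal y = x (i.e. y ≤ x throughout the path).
Number of paths = 9

By the reflection principle (André's argument), the number of monotone paths to (9, 1) with n ≤ m that never go above y = x is C(10, 9) − C(10, 10) = 10 − 1 = 9.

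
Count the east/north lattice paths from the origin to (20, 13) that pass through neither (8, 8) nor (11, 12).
Number of paths = 484510600

Inclusion–exclusion. Total paths: C(33, 20) = 573166440. Through P₁: C(16, 8)·C(17, 12) = 79639560. Through P₂: C(23, 11)·C(10, 9) = 13520780. Since P₁ is strictly southwest of P₂, a monotone path through both must visit P₁ then P₂; paths through both = C(16, 8)·C(7, 3)·C(10, 9) = 4504500. Avoid both = 573166440 − 79639560 − 13520780 + 4504500 = 484510600.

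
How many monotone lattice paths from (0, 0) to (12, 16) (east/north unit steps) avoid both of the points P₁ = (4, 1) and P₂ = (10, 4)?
Number of paths = 27917314

Inclusion–exclusion. Total paths: C(28, 12) = 30421755. Through P₁: C(5, 4)·C(23, 8) = 2451570. Through P₂: C(14, 10)·C(14, 2) = 91091. Since P₁ is strictly southwest of P₂, a monotone path through both must visit P₁ then P₂; paths through both = C(5, 4)·C(9, 6)·C(14, 2) = 38220. Avoid both = 30421755 − 2451570 − 91091 + 38220 = 27917314.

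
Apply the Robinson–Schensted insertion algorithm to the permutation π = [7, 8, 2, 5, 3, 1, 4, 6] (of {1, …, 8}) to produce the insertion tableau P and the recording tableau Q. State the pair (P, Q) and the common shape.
P = [1, 3, 4, 6] / [2, 8] / [5] / [7];  Q = [1, 2, 7, 8] / [3, 4] / [5] / [6];  common shape = (4, 2, 1, 1)

Row-insert the values π_1, π_2, … into P one at a time, bumping the leftmost entry strictly greater than the inserted value down to the next row. The recording tableau Q records, in position (i, j), the step at which that cell was added to P.
  Insert 7 (step 1): P = [7];  Q = [1]
  Insert 8 (step 2): P = [7, 8];  Q = [1, 2]
  Insert 2 (step 3): P = [2, 8] / [7];  Q = [1, 2] / [3]
  Insert 5 (step 4): P = [2, 5] / [7, 8];  Q = [1, 2] / [3, 4]
  Insert 3 (step 5): P = [2, 3] / [5, 8] / [7];  Q = [1, 2] / [3, 4] / [5]
  Insert 1 (step 6): P = [1, 3] / [2, 8] / [5] / [7];  Q = [1, 2] / [3, 4] / [5] / [6]
  Insert 4 (step 7): P = [1, 3, 4] / [2, 8] / [5] / [7];  Q = [1, 2, 7] / [3, 4] / [5] / [6]
  Insert 6 (step 8): P = [1, 3, 4, 6] / [2, 8] / [5] / [7];  Q = [1, 2, 7, 8] / [3, 4] / [5] / [6]
Final shape: (4, 2, 1, 1).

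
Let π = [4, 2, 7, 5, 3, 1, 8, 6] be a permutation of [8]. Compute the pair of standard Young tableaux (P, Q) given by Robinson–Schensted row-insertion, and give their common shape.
P = [1, 3, 6] / [2, 5, 8] / [4] / [7];  Q = [1, 3, 7] / [2, 4, 8] / [5] / [6];  common shape = (3, 3, 1, 1)

Row-insert the values π_1, π_2, … into P one at a time, bumping the leftmost entry strictly greater than the inserted value down to the next row. The recording tableau Q records, in position (i, j), the step at which that cell was added to P.
  Insert 4 (step 1): P = [4];  Q = [1]
  Insert 2 (step 2): P = [2] / [4];  Q = [1] / [2]
  Insert 7 (step 3): P = [2, 7] / [4];  Q = [1, 3] / [2]
  Insert 5 (step 4): P = [2, 5] / [4, 7];  Q = [1, 3] / [2, 4]
  Insert 3 (step 5): P = [2, 3] / [4, 5] / [7];  Q = [1, 3] / [2, 4] / [5]
  Insert 1 (step 6): P = [1, 3] / [2, 5] / [4] / [7];  Q = [1, 3] / [2, 4] / [5] / [6]
  Insert 8 (step 7): P = [1, 3, 8] / [2, 5] / [4] / [7];  Q = [1, 3, 7] / [2, 4] / [5] / [6]
  Insert 6 (step 8): P = [1, 3, 6] / [2, 5, 8] / [4] / [7];  Q = [1, 3, 7] / [2, 4, 8] / [5] / [6]
Final shape: (3, 3, 1, 1).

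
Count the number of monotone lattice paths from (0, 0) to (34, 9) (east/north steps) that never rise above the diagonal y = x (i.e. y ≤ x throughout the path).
Number of paths = 418913482

By the reflection principle (André's argument), the number of monotone paths to (34, 9) with n ≤ m that never go above y = x is C(43, 34) − C(43, 35) = 563921995 − 145008513 = 418913482.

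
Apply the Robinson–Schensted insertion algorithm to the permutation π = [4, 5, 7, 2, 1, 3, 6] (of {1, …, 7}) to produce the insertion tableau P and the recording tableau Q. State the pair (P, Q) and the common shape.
P = [1, 3, 6] / [2, 5, 7] / [4];  Q = [1, 2, 3] / [4, 6, 7] / [5];  common shape = (3, 3, 1)

Row-insert the values π_1, π_2, … into P one at a time, bumping the leftmost entry strictly greater than the inserted value down to the next row. The recording tableau Q records, in position (i, j), the step at which that cell was added to P.
  Insert 4 (step 1): P = [4];  Q = [1]
  Insert 5 (step 2): P = [4, 5];  Q = [1, 2]
  Insert 7 (step 3): P = [4, 5, 7];  Q = [1, 2, 3]
  Insert 2 (step 4): P = [2, 5, 7] / [4];  Q = [1, 2, 3] / [4]
  Insert 1 (step 5): P = [1, 5, 7] / [2] / [4];  Q = [1, 2, 3] / [4] / [5]
  Insert 3 (step 6): P = [1, 3, 7] / [2, 5] / [4];  Q = [1, 2, 3] / [4, 6] / [5]
  Insert 6 (step 7): P = [1, 3, 6] / [2, 5, 7] / [4];  Q = [1, 2, 3] / [4, 6, 7] / [5]
Final shape: (3, 3, 1).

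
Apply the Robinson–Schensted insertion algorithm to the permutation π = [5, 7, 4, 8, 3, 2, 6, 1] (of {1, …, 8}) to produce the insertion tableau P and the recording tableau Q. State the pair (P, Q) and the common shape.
P = [1, 6, 8] / [2, 7] / [3] / [4] / [5];  Q = [1, 2, 4] / [3, 7] / [5] / [6] / [8];  common shape = (3, 2, 1, 1, 1)

Row-insert the values π_1, π_2, … into P one at a time, bumping the leftmost entry strictly greater than the inserted value down to the next row. The recording tableau Q records, in position (i, j), the step at which that cell was added to P.
  Insert 5 (step 1): P = [5];  Q = [1]
  Insert 7 (step 2): P = [5, 7];  Q = [1, 2]
  Insert 4 (step 3): P = [4, 7] / [5];  Q = [1, 2] / [3]
  Insert 8 (step 4): P = [4, 7, 8] / [5];  Q = [1, 2, 4] / [3]
  Insert 3 (step 5): P = [3, 7, 8] / [4] / [5];  Q = [1, 2, 4] / [3] / [5]
  Insert 2 (step 6): P = [2, 7, 8] / [3] / [4] / [5];  Q = [1, 2, 4] / [3] / [5] / [6]
  Insert 6 (step 7): P = [2, 6, 8] / [3, 7] / [4] / [5];  Q = [1, 2, 4] / [3, 7] / [5] / [6]
  Insert 1 (step 8): P = [1, 6, 8] / [2, 7] / [3] / [4] / [5];  Q = [1, 2, 4] / [3, 7] / [5] / [6] / [8]
Final shape: (3, 2, 1, 1, 1).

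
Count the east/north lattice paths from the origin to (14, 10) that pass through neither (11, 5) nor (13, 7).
Number of paths = 1511400

Inclusion–exclusion. Total paths: C(24, 14) = 1961256. Through P₁: C(16, 11)·C(8, 3) = 244608. Through P₂: C(20, 13)·C(4, 1) = 310080. Since P₁ is strictly southwest of P₂, a monotone path through both must visit P₁ then P₂; paths through both = C(16, 11)·C(4, 2)·C(4, 1) = 104832. Avoid both = 1961256 − 244608 − 310080 + 104832 = 1511400.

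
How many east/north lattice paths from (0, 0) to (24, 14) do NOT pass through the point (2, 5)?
Number of paths = 9246192525

Total paths from (0, 0) to (24, 14): C(38, 24) = 9669554100. Paths through (2, 5): (paths (0, 0) → (2, 5)) × (paths (2, 5) → (24, 14)) = C(7, 2) · C(31, 22) = 21 · 20160075 = 423361575. Avoidance count = 9669554100 − 423361575 = 9246192525.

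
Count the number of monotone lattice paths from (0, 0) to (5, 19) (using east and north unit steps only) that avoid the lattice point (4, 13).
Number of paths = 25844

Total paths from (0, 0) to (5, 19): C(24, 5) = 42504. Paths through (4, 13): (paths (0, 0) → (4, 13)) × (paths (4, 13) → (5, 19)) = C(17, 4) · C(7, 1) = 2380 · 7 = 16660. Avoidance count = 42504 − 16660 = 25844.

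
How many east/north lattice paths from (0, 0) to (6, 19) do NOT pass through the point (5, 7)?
Number of paths = 166804

Total paths from (0, 0) to (6, 19): C(25, 6) = 177100. Paths through (5, 7): (paths (0, 0) → (5, 7)) × (paths (5, 7) → (6, 19)) = C(12, 5) · C(13, 1) = 792 · 13 = 10296. Avoidance count = 177100 − 10296 = 166804.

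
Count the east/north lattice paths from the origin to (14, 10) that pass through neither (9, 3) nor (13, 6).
Number of paths = 1689856

Inclusion–exclusion. Total paths: C(24, 14) = 1961256. Through P₁: C(12, 9)·C(12, 5) = 174240. Through P₂: C(19, 13)·C(5, 1) = 135660. Since P₁ is strictly southwest of P₂, a monotone path through both must visit P₁ then P₂; paths through both = C(12, 9)·C(7, 4)·C(5, 1) = 38500. Avoid both = 1961256 − 174240 − 135660 + 38500 = 1689856.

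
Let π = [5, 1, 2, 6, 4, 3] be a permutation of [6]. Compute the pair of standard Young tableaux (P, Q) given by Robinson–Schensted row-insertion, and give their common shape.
P = [1, 2, 3] / [4, 6] / [5];  Q = [1, 3, 4] / [2, 5] / [6];  common shape = (3, 2, 1)

Row-insert the values π_1, π_2, … into P one at a time, bumping the leftmost entry strictly greater than the inserted value down to the next row. The recording tableau Q records, in position (i, j), the step at which that cell was added to P.
  Insert 5 (step 1): P = [5];  Q = [1]
  Insert 1 (step 2): P = [1] / [5];  Q = [1] / [2]
  Insert 2 (step 3): P = [1, 2] / [5];  Q = [1, 3] / [2]
  Insert 6 (step 4): P = [1, 2, 6] / [5];  Q = [1, 3, 4] / [2]
  Insert 4 (step 5): P = [1, 2, 4] / [5, 6];  Q = [1, 3, 4] / [2, 5]
  Insert 3 (step 6): P = [1, 2, 3] / [4, 6] / [5];  Q = [1, 3, 4] / [2, 5] / [6]
Final shape: (3, 2, 1).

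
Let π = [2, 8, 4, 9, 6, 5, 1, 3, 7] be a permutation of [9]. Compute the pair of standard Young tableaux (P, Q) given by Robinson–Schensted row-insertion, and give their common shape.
P = [1, 3, 5, 7] / [2, 4] / [6, 9] / [8];  Q = [1, 2, 4, 9] / [3, 5] / [6, 8] / [7];  common shape = (4, 2, 2, 1)

Row-insert the values π_1, π_2, … into P one at a time, bumping the leftmost entry strictly greater than the inserted value down to the next row. The recording tableau Q records, in position (i, j), the step at which that cell was added to P.
  Insert 2 (step 1): P = [2];  Q = [1]
  Insert 8 (step 2): P = [2, 8];  Q = [1, 2]
  Insert 4 (step 3): P = [2, 4] / [8];  Q = [1, 2] / [3]
  Insert 9 (step 4): P = [2, 4, 9] / [8];  Q = [1, 2, 4] / [3]
  Insert 6 (step 5): P = [2, 4, 6] / [8, 9];  Q = [1, 2, 4] / [3, 5]
  Insert 5 (step 6): P = [2, 4, 5] / [6, 9] / [8];  Q = [1, 2, 4] / [3, 5] / [6]
  Insert 1 (step 7): P = [1, 4, 5] / [2, 9] / [6] / [8];  Q = [1, 2, 4] / [3, 5] / [6] / [7]
  Insert 3 (step 8): P = [1, 3, 5] / [2, 4] / [6, 9] / [8];  Q = [1, 2, 4] / [3, 5] / [6, 8] / [7]
  Insert 7 (step 9): P = [1, 3, 5, 7] / [2, 4] / [6, 9] / [8];  Q = [1, 2, 4, 9] / [3, 5] / [6, 8] / [7]
Final shape: (4, 2, 2, 1).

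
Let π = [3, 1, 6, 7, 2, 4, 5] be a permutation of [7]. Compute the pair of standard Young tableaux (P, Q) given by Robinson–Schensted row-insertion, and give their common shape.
P = [1, 2, 4, 5] / [3, 6, 7];  Q = [1, 3, 4, 7] / [2, 5, 6];  common shape = (4, 3)

Row-insert the values π_1, π_2, … into P one at a time, bumping the leftmost entry strictly greater than the inserted value down to the next row. The recording tableau Q records, in position (i, j), the step at which that cell was added to P.
  Insert 3 (step 1): P = [3];  Q = [1]
  Insert 1 (step 2): P = [1] / [3];  Q = [1] / [2]
  Insert 6 (step 3): P = [1, 6] / [3];  Q = [1, 3] / [2]
  Insert 7 (step 4): P = [1, 6, 7] / [3];  Q = [1, 3, 4] / [2]
  Insert 2 (step 5): P = [1, 2, 7] / [3, 6];  Q = [1, 3, 4] / [2, 5]
  Insert 4 (step 6): P = [1, 2, 4] / [3, 6, 7];  Q = [1, 3, 4] / [2, 5, 6]
  Insert 5 (step 7): P = [1, 2, 4, 5] / [3, 6, 7];  Q = [1, 3, 4, 7] / [2, 5, 6]
Final shape: (4, 3).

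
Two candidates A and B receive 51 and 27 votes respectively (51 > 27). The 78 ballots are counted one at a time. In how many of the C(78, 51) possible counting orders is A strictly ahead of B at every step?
Strict-lead orderings = 206300102476958823872

Total orderings of the 78 votes with 51 for A: C(78, 51) = 670475333050116177584. By the Bertrand ballot formula (Cycle Lemma / reflection principle), the number of orderings in which A is strictly ahead of B throughout is (p − q)/(p + q) · C(p + q, p) = (51 − 27)/(51 + 27) · 670475333050116177584 = 206300102476958823872.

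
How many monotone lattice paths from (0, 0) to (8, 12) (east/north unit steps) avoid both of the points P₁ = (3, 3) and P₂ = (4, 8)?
Number of paths = 59680

Inclusion–exclusion. Total paths: C(20, 8) = 125970. Through P₁: C(6, 3)·C(14, 5) = 40040. Through P₂: C(12, 4)·C(8, 4) = 34650. Since P₁ is strictly southwest of P₂, a monotone path through both must visit P₁ then P₂; paths through both = C(6, 3)·C(6, 1)·C(8, 4) = 8400. Avoid both = 125970 − 40040 − 34650 + 8400 = 59680.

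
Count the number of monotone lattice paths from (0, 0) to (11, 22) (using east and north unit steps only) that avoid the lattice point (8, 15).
Number of paths = 134699040

Total paths from (0, 0) to (11, 22): C(33, 11) = 193536720. Paths through (8, 15): (paths (0, 0) → (8, 15)) × (paths (8, 15) → (11, 22)) = C(23, 8) · C(10, 3) = 490314 · 120 = 58837680. Avoidance count = 193536720 − 58837680 = 134699040.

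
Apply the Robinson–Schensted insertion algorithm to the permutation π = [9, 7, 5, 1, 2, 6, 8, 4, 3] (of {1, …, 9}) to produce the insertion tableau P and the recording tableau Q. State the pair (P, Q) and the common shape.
P = [1, 2, 3, 8] / [4, 6] / [5] / [7] / [9];  Q = [1, 5, 6, 7] / [2, 8] / [3] / [4] / [9];  common shape = (4, 2, 1, 1, 1)

Row-insert the values π_1, π_2, … into P one at a time, bumping the leftmost entry strictly greater than the inserted value down to the next row. The recording tableau Q records, in position (i, j), the step at which that cell was added to P.
  Insert 9 (step 1): P = [9];  Q = [1]
  Insert 7 (step 2): P = [7] / [9];  Q = [1] / [2]
  Insert 5 (step 3): P = [5] / [7] / [9];  Q = [1] / [2] / [3]
  Insert 1 (step 4): P = [1] / [5] / [7] / [9];  Q = [1] / [2] / [3] / [4]
  Insert 2 (step 5): P = [1, 2] / [5] / [7] / [9];  Q = [1, 5] / [2] / [3] / [4]
  Insert 6 (step 6): P = [1, 2, 6] / [5] / [7] / [9];  Q = [1, 5, 6] / [2] / [3] / [4]
  Insert 8 (step 7): P = [1, 2, 6, 8] / [5] / [7] / [9];  Q = [1, 5, 6, 7] / [2] / [3] / [4]
  Insert 4 (step 8): P = [1, 2, 4, 8] / [5, 6] / [7] / [9];  Q = [1, 5, 6, 7] / [2, 8] / [3] / [4]
  Insert 3 (step 9): P = [1, 2, 3, 8] / [4, 6] / [5] / [7] / [9];  Q = [1, 5, 6, 7] / [2, 8] / [3] / [4] / [9]
Final shape: (4, 2, 1, 1, 1).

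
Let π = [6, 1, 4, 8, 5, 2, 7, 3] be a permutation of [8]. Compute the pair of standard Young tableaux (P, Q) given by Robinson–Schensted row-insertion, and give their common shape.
P = [1, 2, 3, 7] / [4, 5] / [6, 8];  Q = [1, 3, 4, 7] / [2, 5] / [6, 8];  common shape = (4, 2, 2)

Row-insert the values π_1, π_2, … into P one at a time, bumping the leftmost entry strictly greater than the inserted value down to the next row. The recording tableau Q records, in position (i, j), the step at which that cell was added to P.
  Insert 6 (step 1): P = [6];  Q = [1]
  Insert 1 (step 2): P = [1] / [6];  Q = [1] / [2]
  Insert 4 (step 3): P = [1, 4] / [6];  Q = [1, 3] / [2]
  Insert 8 (step 4): P = [1, 4, 8] / [6];  Q = [1, 3, 4] / [2]
  Insert 5 (step 5): P = [1, 4, 5] / [6, 8];  Q = [1, 3, 4] / [2, 5]
  Insert 2 (step 6): P = [1, 2, 5] / [4, 8] / [6];  Q = [1, 3, 4] / [2, 5] / [6]
  Insert 7 (step 7): P = [1, 2, 5, 7] / [4, 8] / [6];  Q = [1, 3, 4, 7] / [2, 5] / [6]
  Insert 3 (step 8): P = [1, 2, 3, 7] / [4, 5] / [6, 8];  Q = [1, 3, 4, 7] / [2, 5] / [6, 8]
Final shape: (4, 2, 2).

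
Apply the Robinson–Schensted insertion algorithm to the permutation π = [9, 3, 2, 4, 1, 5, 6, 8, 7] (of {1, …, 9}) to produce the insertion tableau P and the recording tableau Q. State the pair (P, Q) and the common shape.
P = [1, 4, 5, 6, 7] / [2, 8] / [3] / [9];  Q = [1, 4, 6, 7, 8] / [2, 9] / [3] / [5];  common shape = (5, 2, 1, 1)

Row-insert the values π_1, π_2, … into P one at a time, bumping the leftmost entry strictly greater than the inserted value down to the next row. The recording tableau Q records, in position (i, j), the step at which that cell was added to P.
  Insert 9 (step 1): P = [9];  Q = [1]
  Insert 3 (step 2): P = [3] / [9];  Q = [1] / [2]
  Insert 2 (step 3): P = [2] / [3] / [9];  Q = [1] / [2] / [3]
  Insert 4 (step 4): P = [2, 4] / [3] / [9];  Q = [1, 4] / [2] / [3]
  Insert 1 (step 5): P = [1, 4] / [2] / [3] / [9];  Q = [1, 4] / [2] / [3] / [5]
  Insert 5 (step 6): P = [1, 4, 5] / [2] / [3] / [9];  Q = [1, 4, 6] / [2] / [3] / [5]
  Insert 6 (step 7): P = [1, 4, 5, 6] / [2] / [3] / [9];  Q = [1, 4, 6, 7] / [2] / [3] / [5]
  Insert 8 (step 8): P = [1, 4, 5, 6, 8] / [2] / [3] / [9];  Q = [1, 4, 6, 7, 8] / [2] / [3] / [5]
  Insert 7 (step 9): P = [1, 4, 5, 6, 7] / [2, 8] / [3] / [9];  Q = [1, 4, 6, 7, 8] / [2, 9] / [3] / [5]
Final shape: (5, 2, 1, 1).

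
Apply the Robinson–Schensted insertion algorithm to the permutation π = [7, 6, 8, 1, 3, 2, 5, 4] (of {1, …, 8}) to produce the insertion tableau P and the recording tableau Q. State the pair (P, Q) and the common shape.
P = [1, 2, 4] / [3, 5] / [6, 8] / [7];  Q = [1, 3, 7] / [2, 5] / [4, 8] / [6];  common shape = (3, 2, 2, 1)

Row-insert the values π_1, π_2, … into P one at a time, bumping the leftmost entry strictly greater than the inserted value down to the next row. The recording tableau Q records, in position (i, j), the step at which that cell was added to P.
  Insert 7 (step 1): P = [7];  Q = [1]
  Insert 6 (step 2): P = [6] / [7];  Q = [1] / [2]
  Insert 8 (step 3): P = [6, 8] / [7];  Q = [1, 3] / [2]
  Insert 1 (step 4): P = [1, 8] / [6] / [7];  Q = [1, 3] / [2] / [4]
  Insert 3 (step 5): P = [1, 3] / [6, 8] / [7];  Q = [1, 3] / [2, 5] / [4]
  Insert 2 (step 6): P = [1, 2] / [3, 8] / [6] / [7];  Q = [1, 3] / [2, 5] / [4] / [6]
  Insert 5 (step 7): P = [1, 2, 5] / [3, 8] / [6] / [7];  Q = [1, 3, 7] / [2, 5] / [4] / [6]
  Insert 4 (step 8): P = [1, 2, 4] / [3, 5] / [6, 8] / [7];  Q = [1, 3, 7] / [2, 5] / [4, 8] / [6]
Final shape: (3, 2, 2, 1).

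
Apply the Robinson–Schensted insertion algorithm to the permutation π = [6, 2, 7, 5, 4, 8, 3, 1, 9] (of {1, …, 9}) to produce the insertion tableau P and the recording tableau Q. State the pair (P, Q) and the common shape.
P = [1, 3, 8, 9] / [2, 7] / [4] / [5] / [6];  Q = [1, 3, 6, 9] / [2, 4] / [5] / [7] / [8];  common shape = (4, 2, 1, 1, 1)

Row-insert the values π_1, π_2, … into P one at a time, bumping the leftmost entry strictly greater than the inserted value down to the next row. The recording tableau Q records, in position (i, j), the step at which that cell was added to P.
  Insert 6 (step 1): P = [6];  Q = [1]
  Insert 2 (step 2): P = [2] / [6];  Q = [1] / [2]
  Insert 7 (step 3): P = [2, 7] / [6];  Q = [1, 3] / [2]
  Insert 5 (step 4): P = [2, 5] / [6, 7];  Q = [1, 3] / [2, 4]
  Insert 4 (step 5): P = [2, 4] / [5, 7] / [6];  Q = [1, 3] / [2, 4] / [5]
  Insert 8 (step 6): P = [2, 4, 8] / [5, 7] / [6];  Q = [1, 3, 6] / [2, 4] / [5]
  Insert 3 (step 7): P = [2, 3, 8] / [4, 7] / [5] / [6];  Q = [1, 3, 6] / [2, 4] / [5] / [7]
  Insert 1 (step 8): P = [1, 3, 8] / [2, 7] / [4] / [5] / [6];  Q = [1, 3, 6] / [2, 4] / [5] / [7] / [8]
  Insert 9 (step 9): P = [1, 3, 8, 9] / [2, 7] / [4] / [5] / [6];  Q = [1, 3, 6, 9] / [2, 4] / [5] / [7] / [8]
Final shape: (4, 2, 1, 1, 1).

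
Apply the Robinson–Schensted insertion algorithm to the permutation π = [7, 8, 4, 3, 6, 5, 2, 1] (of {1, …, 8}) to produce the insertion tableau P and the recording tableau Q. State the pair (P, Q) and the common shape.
P = [1, 5] / [2, 6] / [3, 8] / [4] / [7];  Q = [1, 2] / [3, 5] / [4, 6] / [7] / [8];  common shape = (2, 2, 2, 1, 1)

Row-insert the values π_1, π_2, … into P one at a time, bumping the leftmost entry strictly greater than the inserted value down to the next row. The recording tableau Q records, in position (i, j), the step at which that cell was added to P.
  Insert 7 (step 1): P = [7];  Q = [1]
  Insert 8 (step 2): P = [7, 8];  Q = [1, 2]
  Insert 4 (step 3): P = [4, 8] / [7];  Q = [1, 2] / [3]
  Insert 3 (step 4): P = [3, 8] / [4] / [7];  Q = [1, 2] / [3] / [4]
  Insert 6 (step 5): P = [3, 6] / [4, 8] / [7];  Q = [1, 2] / [3, 5] / [4]
  Insert 5 (step 6): P = [3, 5] / [4, 6] / [7, 8];  Q = [1, 2] / [3, 5] / [4, 6]
  Insert 2 (step 7): P = [2, 5] / [3, 6] / [4, 8] / [7];  Q = [1, 2] / [3, 5] / [4, 6] / [7]
  Insert 1 (step 8): P = [1, 5] / [2, 6] / [3, 8] / [4] / [7];  Q = [1, 2] / [3, 5] / [4, 6] / [7] / [8]
Final shape: (2, 2, 2, 1, 1).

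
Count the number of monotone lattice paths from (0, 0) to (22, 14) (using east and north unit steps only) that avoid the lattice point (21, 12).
Number of paths = 2731845240

Total paths from (0, 0) to (22, 14): C(36, 22) = 3796297200. Paths through (21, 12): (paths (0, 0) → (21, 12)) × (paths (21, 12) → (22, 14)) = C(33, 21) · C(3, 1) = 354817320 · 3 = 1064451960. Avoidance count = 3796297200 − 1064451960 = 2731845240.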